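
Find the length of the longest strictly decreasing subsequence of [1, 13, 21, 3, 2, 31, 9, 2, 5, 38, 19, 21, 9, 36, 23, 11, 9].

Let dp[i] be the longest decreasing subsequence ending at position i. Then dp = [1, 1, 1, 2, 3, 1, 2, 3, 3, 1, 2, 2, 3, 2, 3, 4, 5].
The maximum is 5; one witness is 38, 36, 23, 11, 9 at positions 10,14,15,16,17.

5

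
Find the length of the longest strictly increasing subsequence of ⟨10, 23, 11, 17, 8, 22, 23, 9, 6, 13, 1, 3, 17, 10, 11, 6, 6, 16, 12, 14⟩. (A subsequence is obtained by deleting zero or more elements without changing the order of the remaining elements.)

6

One longest increasing subsequence is 8, 9, 10, 11, 12, 14 (positions 5,8,14,15,19,20), of length 6; no longer one exists.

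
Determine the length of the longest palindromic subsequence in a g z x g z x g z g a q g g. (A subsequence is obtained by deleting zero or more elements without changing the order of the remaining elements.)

9

One longest palindromic subsequence is agzgxgzga (positions 1,2,3,5,7,8,9,10,11); it reads the same forward and backward, and the interval DP gives dp[1][14] = 9.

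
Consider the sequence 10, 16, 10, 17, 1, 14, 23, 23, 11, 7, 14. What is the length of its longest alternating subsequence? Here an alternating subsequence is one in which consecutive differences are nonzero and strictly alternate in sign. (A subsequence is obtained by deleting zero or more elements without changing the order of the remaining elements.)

A longest alternating subsequence is 10, 16, 10, 17, 1, 14, 11, 14 (positions 1,2,3,4,5,6,9,11); its 7 consecutive differences strictly alternate in sign, and length 8 is optimal.

8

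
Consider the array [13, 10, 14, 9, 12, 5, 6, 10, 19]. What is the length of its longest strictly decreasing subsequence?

4

Let dp[i] be the longest decreasing subsequence ending at position i. Then dp = [1, 2, 1, 3, 2, 4, 4, 3, 1].
The maximum is 4; one witness is 13, 10, 9, 5 at positions 1,2,4,6.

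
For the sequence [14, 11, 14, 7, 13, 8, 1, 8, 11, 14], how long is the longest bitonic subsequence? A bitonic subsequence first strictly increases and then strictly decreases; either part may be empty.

5

One longest bitonic subsequence is 11, 14, 13, 8, 1 (positions 2,3,5,6,7): it rises to 14 then falls. Length 5 is optimal.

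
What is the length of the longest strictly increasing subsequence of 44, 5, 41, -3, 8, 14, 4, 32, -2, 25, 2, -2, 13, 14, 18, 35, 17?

7

Let dp[i] be the longest increasing subsequence ending at position i. Then dp = [1, 1, 2, 1, 2, 3, 2, 4, 2, 4, 3, 2, 4, 5, 6, 7, 6].
The maximum is 7; one witness is -3, -2, 2, 13, 14, 18, 35 at positions 4,9,11,13,14,15,16.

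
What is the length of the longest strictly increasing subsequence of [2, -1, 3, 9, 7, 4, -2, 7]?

Let dp[i] be the longest increasing subsequence ending at position i. Then dp = [1, 1, 2, 3, 3, 3, 1, 4].
The maximum is 4; one witness is 2, 3, 4, 7 at positions 1,3,6,8.

4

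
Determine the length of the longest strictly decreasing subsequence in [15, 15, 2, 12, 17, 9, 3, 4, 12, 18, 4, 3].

5

Let dp[i] be the longest decreasing subsequence ending at position i. Then dp = [1, 1, 2, 2, 1, 3, 4, 4, 2, 1, 4, 5].
The maximum is 5; one witness is 15, 12, 9, 4, 3 at positions 1,4,6,8,12.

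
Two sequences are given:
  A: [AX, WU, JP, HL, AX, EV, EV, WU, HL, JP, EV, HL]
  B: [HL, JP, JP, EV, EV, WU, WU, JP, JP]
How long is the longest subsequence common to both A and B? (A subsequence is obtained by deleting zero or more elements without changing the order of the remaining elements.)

5

Backtracking the LCS table gives one alignment: JP (A3,B3) → EV (A6,B4) → EV (A7,B5) → WU (A8,B7) → JP (A10,B9).
So the longest common subsequence has length 5.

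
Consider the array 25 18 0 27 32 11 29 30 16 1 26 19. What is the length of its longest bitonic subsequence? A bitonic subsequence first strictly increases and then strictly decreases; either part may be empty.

6

One longest bitonic subsequence is 25, 27, 32, 30, 26, 19 (positions 1,4,5,8,11,12): it rises to 32 then falls. Length 6 is optimal.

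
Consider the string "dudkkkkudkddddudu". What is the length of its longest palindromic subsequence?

One longest palindromic subsequence is ududddddudu (positions 2,3,8,9,11,12,13,14,15,16,17); it reads the same forward and backward, and the interval DP gives dp[1][17] = 11.

11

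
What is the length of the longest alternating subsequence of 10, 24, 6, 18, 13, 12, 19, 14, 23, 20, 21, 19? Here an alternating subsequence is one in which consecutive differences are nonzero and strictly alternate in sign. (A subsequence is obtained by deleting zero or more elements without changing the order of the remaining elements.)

11

A longest alternating subsequence is 10, 24, 6, 18, 13, 19, 14, 23, 20, 21, 19 (positions 1,2,3,4,5,7,8,9,10,11,12); its 10 consecutive differences strictly alternate in sign, and length 11 is optimal.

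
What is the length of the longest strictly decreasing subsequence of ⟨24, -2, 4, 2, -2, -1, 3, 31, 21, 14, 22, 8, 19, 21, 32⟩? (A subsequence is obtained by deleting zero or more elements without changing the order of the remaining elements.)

One longest decreasing subsequence is 24, 4, 2, -2 (positions 1,3,4,5), of length 4; no longer one exists.

4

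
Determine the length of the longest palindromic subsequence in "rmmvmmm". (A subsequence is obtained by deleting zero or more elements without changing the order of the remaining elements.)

Using dp[i][j] = 2 + dp[i+1][j−1] if the ends match, else max(dp[i+1][j], dp[i][j−1]):
dp[1][7] = 5. A witness is mmmmm at positions 2,3,5,6,7.

5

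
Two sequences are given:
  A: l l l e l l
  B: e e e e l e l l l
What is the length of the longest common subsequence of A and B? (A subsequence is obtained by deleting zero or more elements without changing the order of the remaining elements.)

A longest common subsequence is llll (length 4); the LCS DP confirms no longer common subsequence exists.

4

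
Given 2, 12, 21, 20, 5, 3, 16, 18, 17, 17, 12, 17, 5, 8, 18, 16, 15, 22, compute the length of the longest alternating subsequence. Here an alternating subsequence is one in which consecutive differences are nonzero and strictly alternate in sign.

A longest alternating subsequence is 2, 12, 5, 16, 12, 17, 5, 18, 16, 22 (positions 1,2,5,7,11,12,13,15,16,18); its 9 consecutive differences strictly alternate in sign, and length 10 is optimal.

10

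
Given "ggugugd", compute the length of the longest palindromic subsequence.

5

One longest palindromic subsequence is gugug (positions 2,3,4,5,6); it reads the same forward and backward, and the interval DP gives dp[1][7] = 5.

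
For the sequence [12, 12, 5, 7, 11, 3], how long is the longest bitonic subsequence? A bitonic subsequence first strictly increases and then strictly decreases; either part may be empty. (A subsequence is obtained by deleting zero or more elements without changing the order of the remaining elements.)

4

Let inc[i] be the LIS ending at i and dec[i] the longest strictly decreasing subsequence starting at i. inc = [1, 1, 1, 2, 3, 1], dec = [3, 3, 2, 2, 2, 1].
max_i inc[i]+dec[i]−1 = 4, with one witness 5, 7, 11, 3.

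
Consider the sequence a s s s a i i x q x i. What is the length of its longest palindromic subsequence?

One longest palindromic subsequence is ixqxi (positions 6,8,9,10,11); it reads the same forward and backward, and the interval DP gives dp[1][11] = 5.

5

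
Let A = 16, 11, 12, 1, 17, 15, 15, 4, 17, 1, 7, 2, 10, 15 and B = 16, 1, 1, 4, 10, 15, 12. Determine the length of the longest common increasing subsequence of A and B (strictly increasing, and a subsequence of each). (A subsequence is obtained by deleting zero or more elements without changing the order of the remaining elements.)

For each value that appears in both, track the longest common increasing run ending there.
The best achievable length is 4; one witness is 1, 4, 10, 15 (A-positions 4,8,13,14, B-positions 2,4,5,6).

4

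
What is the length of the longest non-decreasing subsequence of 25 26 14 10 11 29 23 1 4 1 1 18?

4

One longest non-decreasing subsequence is 1, 1, 1, 18 (positions 8,10,11,12), of length 4; no longer one exists.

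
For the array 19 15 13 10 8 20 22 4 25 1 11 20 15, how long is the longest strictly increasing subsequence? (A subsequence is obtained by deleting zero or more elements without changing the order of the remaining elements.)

Let dp[i] be the longest increasing subsequence ending at position i. Then dp = [1, 1, 1, 1, 1, 2, 3, 1, 4, 1, 2, 3, 3].
The maximum is 4; one witness is 19, 20, 22, 25 at positions 1,6,7,9.

4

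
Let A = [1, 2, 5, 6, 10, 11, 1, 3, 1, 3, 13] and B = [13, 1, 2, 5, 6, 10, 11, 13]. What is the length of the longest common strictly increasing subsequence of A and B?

A longest common strictly increasing subsequence is 1, 2, 5, 6, 10, 11, 13 (length 7); it appears in order in both A and B, and no longer such subsequence exists.

7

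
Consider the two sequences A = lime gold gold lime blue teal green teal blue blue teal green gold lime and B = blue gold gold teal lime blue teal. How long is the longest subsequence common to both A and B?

A longest common subsequence is gold, gold, lime, blue, teal (length 5); the LCS DP confirms no longer common subsequence exists.

5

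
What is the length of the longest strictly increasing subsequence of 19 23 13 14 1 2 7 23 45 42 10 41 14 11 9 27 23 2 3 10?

Scanning left to right, the best length ending at each element is: 19→1, 23→2, 13→1, 14→2, 1→1, 2→2, 7→3, 23→4, 45→5, 42→5, 10→4, 41→5, 14→5, 11→5, 9→4, 27→6, 23→6, 2→2, 3→3, 10→5.
So the longest increasing subsequence has length 6, e.g. 1, 2, 7, 10, 14, 27.

6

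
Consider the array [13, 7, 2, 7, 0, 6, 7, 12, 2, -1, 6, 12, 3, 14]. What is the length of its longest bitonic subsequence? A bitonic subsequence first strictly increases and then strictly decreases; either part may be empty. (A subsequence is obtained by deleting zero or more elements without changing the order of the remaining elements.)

6

Let inc[i] be the LIS ending at i and dec[i] the longest strictly decreasing subsequence starting at i. inc = [1, 1, 1, 2, 1, 2, 3, 4, 2, 1, 3, 4, 3, 5], dec = [5, 4, 3, 4, 2, 3, 3, 3, 2, 1, 2, 2, 1, 1].
max_i inc[i]+dec[i]−1 = 6, with one witness 2, 6, 7, 12, 6, 3.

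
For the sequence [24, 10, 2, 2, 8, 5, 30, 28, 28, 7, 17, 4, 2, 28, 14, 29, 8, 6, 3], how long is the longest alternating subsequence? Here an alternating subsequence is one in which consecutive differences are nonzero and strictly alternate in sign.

Track the best alternating length ending on an up-step vs a down-step at each position: up/down = 1/1, 1/2, 1/2, 1/2, 3/2, 3/4, 5/1, 5/6, 5/6, 5/6, 7/6, 3/8, 1/8, 9/6, 9/10, 11/6, 9/12, 9/12, 9/12.
The maximum over both is 12; one such subsequence is 24, 2, 8, 5, 30, 7, 17, 4, 28, 14, 29, 8.

12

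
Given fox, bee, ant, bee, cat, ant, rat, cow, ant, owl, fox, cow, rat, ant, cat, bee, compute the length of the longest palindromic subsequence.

One longest palindromic subsequence is bee cat ant rat cow fox cow rat ant cat bee (positions 2,5,6,7,8,11,12,13,14,15,16); it reads the same forward and backward, and the interval DP gives dp[1][16] = 11.

11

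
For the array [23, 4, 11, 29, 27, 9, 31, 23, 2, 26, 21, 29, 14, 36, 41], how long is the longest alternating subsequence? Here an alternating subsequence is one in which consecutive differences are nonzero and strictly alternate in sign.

11

Track the best alternating length ending on an up-step vs a down-step at each position: up/down = 1/1, 1/2, 3/2, 3/1, 3/4, 3/4, 5/1, 5/6, 1/6, 7/6, 7/8, 9/6, 7/10, 11/1, 11/1.
The maximum over both is 11; one such subsequence is 23, 4, 29, 27, 31, 23, 26, 21, 29, 14, 36.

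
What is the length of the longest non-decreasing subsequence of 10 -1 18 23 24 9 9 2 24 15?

One longest non-decreasing subsequence is 10, 18, 23, 24, 24 (positions 1,3,4,5,9), of length 5; no longer one exists.

5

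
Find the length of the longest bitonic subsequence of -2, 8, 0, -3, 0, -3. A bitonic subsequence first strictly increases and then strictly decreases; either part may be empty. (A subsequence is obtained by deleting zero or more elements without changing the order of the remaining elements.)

4

One longest bitonic subsequence is -2, 8, 0, -3 (positions 1,2,5,6): it rises to 8 then falls. Length 4 is optimal.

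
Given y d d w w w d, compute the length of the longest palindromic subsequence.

One longest palindromic subsequence is dwwwd (positions 2,4,5,6,7); it reads the same forward and backward, and the interval DP gives dp[1][7] = 5.

5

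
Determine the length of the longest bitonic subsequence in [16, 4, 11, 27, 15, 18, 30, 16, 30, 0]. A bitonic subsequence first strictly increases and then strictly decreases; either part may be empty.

7

One longest bitonic subsequence is 4, 11, 15, 18, 30, 16, 0 (positions 2,3,5,6,7,8,10): it rises to 30 then falls. Length 7 is optimal.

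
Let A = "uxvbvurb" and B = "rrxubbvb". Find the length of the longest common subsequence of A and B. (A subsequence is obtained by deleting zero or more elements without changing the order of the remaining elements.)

Backtracking the LCS table gives one alignment: u (A1,B4) → b (A4,B6) → v (A5,B7) → b (A8,B8).
So the longest common subsequence has length 4.

4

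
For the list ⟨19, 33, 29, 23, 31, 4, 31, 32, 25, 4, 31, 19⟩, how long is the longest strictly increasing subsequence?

4

Let dp[i] be the longest increasing subsequence ending at position i. Then dp = [1, 2, 2, 2, 3, 1, 3, 4, 3, 1, 4, 2].
The maximum is 4; one witness is 19, 29, 31, 32 at positions 1,3,5,8.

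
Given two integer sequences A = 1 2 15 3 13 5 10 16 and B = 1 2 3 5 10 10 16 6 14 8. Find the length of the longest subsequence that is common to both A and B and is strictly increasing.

A longest common strictly increasing subsequence is 1, 2, 3, 5, 10, 16 (length 6); it appears in order in both A and B, and no longer such subsequence exists.

6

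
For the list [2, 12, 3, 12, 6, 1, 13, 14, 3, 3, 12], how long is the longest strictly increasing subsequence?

5

Scanning left to right, the best length ending at each element is: 2→1, 12→2, 3→2, 12→3, 6→3, 1→1, 13→4, 14→5, 3→2, 3→2, 12→4.
So the longest increasing subsequence has length 5, e.g. 2, 3, 12, 13, 14.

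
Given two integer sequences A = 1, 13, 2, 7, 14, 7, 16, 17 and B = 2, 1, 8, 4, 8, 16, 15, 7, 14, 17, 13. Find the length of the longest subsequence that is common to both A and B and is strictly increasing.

A longest common strictly increasing subsequence is 2, 7, 14, 17 (length 4); it appears in order in both A and B, and no longer such subsequence exists.

4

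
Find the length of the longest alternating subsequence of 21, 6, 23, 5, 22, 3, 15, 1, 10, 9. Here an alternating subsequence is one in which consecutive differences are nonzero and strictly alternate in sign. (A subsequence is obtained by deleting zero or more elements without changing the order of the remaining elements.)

10

Track the best alternating length ending on an up-step vs a down-step at each position: up/down = 1/1, 1/2, 3/1, 1/4, 5/4, 1/6, 7/6, 1/8, 9/8, 9/10.
The maximum over both is 10; one such subsequence is 21, 6, 23, 5, 22, 3, 15, 1, 10, 9.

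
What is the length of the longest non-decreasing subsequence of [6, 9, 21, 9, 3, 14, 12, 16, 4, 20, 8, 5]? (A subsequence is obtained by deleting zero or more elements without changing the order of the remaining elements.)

6

Let dp[i] be the longest non-decreasing subsequence ending at position i. Then dp = [1, 2, 3, 3, 1, 4, 4, 5, 2, 6, 3, 3].
The maximum is 6; one witness is 6, 9, 9, 14, 16, 20 at positions 1,2,4,6,8,10.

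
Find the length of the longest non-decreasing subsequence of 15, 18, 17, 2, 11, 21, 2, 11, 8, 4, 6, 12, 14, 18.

Scanning left to right, the best length ending at each element is: 15→1, 18→2, 17→2, 2→1, 11→2, 21→3, 2→2, 11→3, 8→3, 4→3, 6→4, 12→5, 14→6, 18→7.
So the longest non-decreasing subsequence has length 7, e.g. 2, 2, 4, 6, 12, 14, 18.

7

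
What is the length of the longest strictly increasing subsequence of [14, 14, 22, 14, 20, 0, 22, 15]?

3

One longest increasing subsequence is 14, 20, 22 (positions 1,5,7), of length 3; no longer one exists.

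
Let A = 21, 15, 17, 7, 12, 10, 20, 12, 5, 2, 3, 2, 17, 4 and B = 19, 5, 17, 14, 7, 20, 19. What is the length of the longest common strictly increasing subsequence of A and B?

2

A longest common strictly increasing subsequence is 5, 17 (length 2); it appears in order in both A and B, and no longer such subsequence exists.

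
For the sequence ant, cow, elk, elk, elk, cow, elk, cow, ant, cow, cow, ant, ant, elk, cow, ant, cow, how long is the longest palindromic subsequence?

Using dp[i][j] = 2 + dp[i+1][j−1] if the ends match, else max(dp[i+1][j], dp[i][j−1]):
dp[1][17] = 11. A witness is ant cow elk cow cow ant cow cow elk cow ant at positions 1,2,3,6,8,9,10,11,14,15,16.

11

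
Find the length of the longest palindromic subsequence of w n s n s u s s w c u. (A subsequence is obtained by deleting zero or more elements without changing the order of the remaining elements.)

7

One longest palindromic subsequence is wssussw (positions 1,3,5,6,7,8,9); it reads the same forward and backward, and the interval DP gives dp[1][11] = 7.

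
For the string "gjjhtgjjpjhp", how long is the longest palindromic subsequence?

5

Using dp[i][j] = 2 + dp[i+1][j−1] if the ends match, else max(dp[i+1][j], dp[i][j−1]):
dp[1][12] = 5. A witness is hjpjh at positions 4,7,9,10,11.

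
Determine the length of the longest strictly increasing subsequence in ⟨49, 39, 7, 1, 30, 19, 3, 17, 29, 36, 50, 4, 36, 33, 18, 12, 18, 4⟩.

One longest increasing subsequence is 1, 3, 17, 29, 36, 50 (positions 4,7,8,9,10,11), of length 6; no longer one exists.

6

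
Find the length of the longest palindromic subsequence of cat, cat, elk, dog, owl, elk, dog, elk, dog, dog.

5

One longest palindromic subsequence is dog dog elk dog dog (positions 4,7,8,9,10); it reads the same forward and backward, and the interval DP gives dp[1][10] = 5.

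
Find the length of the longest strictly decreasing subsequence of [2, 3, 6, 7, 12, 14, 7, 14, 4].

3

Let dp[i] be the longest decreasing subsequence ending at position i. Then dp = [1, 1, 1, 1, 1, 1, 2, 1, 3].
The maximum is 3; one witness is 12, 7, 4 at positions 5,7,9.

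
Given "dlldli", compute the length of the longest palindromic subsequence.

One longest palindromic subsequence is dlld (positions 1,2,3,4); it reads the same forward and backward, and the interval DP gives dp[1][6] = 4.

4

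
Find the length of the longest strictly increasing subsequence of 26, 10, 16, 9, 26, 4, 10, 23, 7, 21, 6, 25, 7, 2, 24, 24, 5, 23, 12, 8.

4

Let dp[i] be the longest increasing subsequence ending at position i. Then dp = [1, 1, 2, 1, 3, 1, 2, 3, 2, 3, 2, 4, 3, 1, 4, 4, 2, 4, 4, 4].
The maximum is 4; one witness is 10, 16, 23, 25 at positions 2,3,8,12.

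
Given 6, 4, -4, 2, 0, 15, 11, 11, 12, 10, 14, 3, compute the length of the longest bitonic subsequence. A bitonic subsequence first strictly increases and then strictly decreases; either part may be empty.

6

One longest bitonic subsequence is -4, 2, 15, 12, 10, 3 (positions 3,4,6,9,10,12): it rises to 15 then falls. Length 6 is optimal.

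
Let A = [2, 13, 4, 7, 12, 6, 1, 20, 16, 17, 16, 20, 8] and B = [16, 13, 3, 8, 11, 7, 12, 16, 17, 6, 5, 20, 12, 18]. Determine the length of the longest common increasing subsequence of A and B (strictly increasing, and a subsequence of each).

5

For each value that appears in both, track the longest common increasing run ending there.
The best achievable length is 5; one witness is 7, 12, 16, 17, 20 (A-positions 4,5,9,10,12, B-positions 6,7,8,9,12).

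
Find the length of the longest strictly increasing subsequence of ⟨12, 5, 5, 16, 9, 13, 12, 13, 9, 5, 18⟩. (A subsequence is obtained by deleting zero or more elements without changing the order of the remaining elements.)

5

One longest increasing subsequence is 5, 9, 12, 13, 18 (positions 2,5,7,8,11), of length 5; no longer one exists.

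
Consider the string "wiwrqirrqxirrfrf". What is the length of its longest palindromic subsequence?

7

One longest palindromic subsequence is rrrirrr (positions 4,7,8,11,12,13,15); it reads the same forward and backward, and the interval DP gives dp[1][16] = 7.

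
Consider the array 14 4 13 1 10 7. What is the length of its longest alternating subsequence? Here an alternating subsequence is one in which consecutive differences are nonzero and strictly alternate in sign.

A longest alternating subsequence is 14, 4, 13, 1, 10, 7 (positions 1,2,3,4,5,6); its 5 consecutive differences strictly alternate in sign, and length 6 is optimal.

6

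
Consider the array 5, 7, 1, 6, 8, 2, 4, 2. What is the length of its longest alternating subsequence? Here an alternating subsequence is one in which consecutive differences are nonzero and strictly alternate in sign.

7

Track the best alternating length ending on an up-step vs a down-step at each position: up/down = 1/1, 2/1, 1/3, 4/3, 4/1, 4/5, 6/5, 4/7.
The maximum over both is 7; one such subsequence is 5, 7, 1, 6, 2, 4, 2.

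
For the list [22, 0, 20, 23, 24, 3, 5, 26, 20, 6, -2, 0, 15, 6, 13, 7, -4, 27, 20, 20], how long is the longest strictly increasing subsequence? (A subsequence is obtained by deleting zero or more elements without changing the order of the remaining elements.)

6

One longest increasing subsequence is 0, 20, 23, 24, 26, 27 (positions 2,3,4,5,8,18), of length 6; no longer one exists.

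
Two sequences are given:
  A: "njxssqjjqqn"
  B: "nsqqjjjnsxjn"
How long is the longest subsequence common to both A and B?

Backtracking the LCS table gives one alignment: n (A1,B1) → s (A4,B2) → q (A6,B4) → j (A7,B7) → j (A8,B11) → n (A11,B12).
So the longest common subsequence has length 6.

6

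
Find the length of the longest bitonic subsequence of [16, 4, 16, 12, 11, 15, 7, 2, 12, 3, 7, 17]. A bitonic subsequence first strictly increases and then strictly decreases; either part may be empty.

6

One longest bitonic subsequence is 4, 16, 12, 11, 7, 3 (positions 2,3,4,5,7,10): it rises to 16 then falls. Length 6 is optimal.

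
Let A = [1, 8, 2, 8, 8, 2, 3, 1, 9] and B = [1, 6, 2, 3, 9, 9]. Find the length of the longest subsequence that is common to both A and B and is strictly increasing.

For each value that appears in both, track the longest common increasing run ending there.
The best achievable length is 4; one witness is 1, 2, 3, 9 (A-positions 1,3,7,9, B-positions 1,3,4,5).

4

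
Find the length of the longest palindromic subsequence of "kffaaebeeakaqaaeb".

Using dp[i][j] = 2 + dp[i+1][j−1] if the ends match, else max(dp[i+1][j], dp[i][j−1]):
dp[1][17] = 9. A witness is beaaqaaeb at positions 7,8,10,12,13,14,15,16,17.

9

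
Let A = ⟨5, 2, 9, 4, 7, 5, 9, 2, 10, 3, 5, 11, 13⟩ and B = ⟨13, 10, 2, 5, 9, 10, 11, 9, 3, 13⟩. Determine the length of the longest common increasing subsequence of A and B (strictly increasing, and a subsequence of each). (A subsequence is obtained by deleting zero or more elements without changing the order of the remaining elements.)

For each value that appears in both, track the longest common increasing run ending there.
The best achievable length is 6; one witness is 2, 5, 9, 10, 11, 13 (A-positions 2,6,7,9,12,13, B-positions 3,4,5,6,7,10).

6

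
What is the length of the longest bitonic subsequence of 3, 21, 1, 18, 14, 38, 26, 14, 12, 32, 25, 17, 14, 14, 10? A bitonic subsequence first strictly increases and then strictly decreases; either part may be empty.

8

One longest bitonic subsequence is 3, 21, 38, 32, 25, 17, 14, 10 (positions 1,2,6,10,11,12,14,15): it rises to 38 then falls. Length 8 is optimal.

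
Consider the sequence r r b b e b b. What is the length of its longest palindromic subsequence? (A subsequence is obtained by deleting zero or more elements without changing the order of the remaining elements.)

Using dp[i][j] = 2 + dp[i+1][j−1] if the ends match, else max(dp[i+1][j], dp[i][j−1]):
dp[1][7] = 5. A witness is bbebb at positions 3,4,5,6,7.

5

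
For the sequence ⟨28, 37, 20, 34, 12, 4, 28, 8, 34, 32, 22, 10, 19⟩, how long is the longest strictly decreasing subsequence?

Scanning left to right, the best length ending at each element is: 28→1, 37→1, 20→2, 34→2, 12→3, 4→4, 28→3, 8→4, 34→2, 32→3, 22→4, 10→5, 19→5.
So the longest decreasing subsequence has length 5, e.g. 37, 34, 28, 22, 10.

5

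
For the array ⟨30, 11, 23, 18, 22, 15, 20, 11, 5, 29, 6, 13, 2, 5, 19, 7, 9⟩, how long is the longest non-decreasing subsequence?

Let dp[i] be the longest non-decreasing subsequence ending at position i. Then dp = [1, 1, 2, 2, 3, 2, 3, 2, 1, 4, 2, 3, 1, 2, 4, 3, 4].
The maximum is 4; one witness is 11, 18, 22, 29 at positions 2,4,5,10.

4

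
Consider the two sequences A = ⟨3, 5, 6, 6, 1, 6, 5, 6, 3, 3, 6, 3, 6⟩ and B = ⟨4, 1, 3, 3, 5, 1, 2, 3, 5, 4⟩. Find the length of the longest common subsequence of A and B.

4

Backtracking the LCS table gives one alignment: 3 (A1,B4) → 5 (A2,B5) → 1 (A5,B6) → 5 (A7,B9).
So the longest common subsequence has length 4.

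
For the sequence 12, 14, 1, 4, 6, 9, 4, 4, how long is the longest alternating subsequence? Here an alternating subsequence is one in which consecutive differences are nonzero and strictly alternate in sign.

A longest alternating subsequence is 12, 14, 1, 6, 4 (positions 1,2,3,5,7); its 4 consecutive differences strictly alternate in sign, and length 5 is optimal.

5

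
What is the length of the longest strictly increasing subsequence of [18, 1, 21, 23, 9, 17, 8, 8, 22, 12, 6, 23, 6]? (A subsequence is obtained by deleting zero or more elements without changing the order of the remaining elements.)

5

Scanning left to right, the best length ending at each element is: 18→1, 1→1, 21→2, 23→3, 9→2, 17→3, 8→2, 8→2, 22→4, 12→3, 6→2, 23→5, 6→2.
So the longest increasing subsequence has length 5, e.g. 1, 9, 17, 22, 23.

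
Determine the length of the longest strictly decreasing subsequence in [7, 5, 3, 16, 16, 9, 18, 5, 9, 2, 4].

4

One longest decreasing subsequence is 7, 5, 3, 2 (positions 1,2,3,10), of length 4; no longer one exists.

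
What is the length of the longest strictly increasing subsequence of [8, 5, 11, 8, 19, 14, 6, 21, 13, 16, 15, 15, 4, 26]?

5

Scanning left to right, the best length ending at each element is: 8→1, 5→1, 11→2, 8→2, 19→3, 14→3, 6→2, 21→4, 13→3, 16→4, 15→4, 15→4, 4→1, 26→5.
So the longest increasing subsequence has length 5, e.g. 8, 11, 19, 21, 26.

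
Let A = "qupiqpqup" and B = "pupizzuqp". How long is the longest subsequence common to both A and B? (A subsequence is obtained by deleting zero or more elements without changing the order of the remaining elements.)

Backtracking the LCS table gives one alignment: u (A2,B2) → p (A3,B3) → i (A4,B4) → q (A7,B8) → p (A9,B9).
So the longest common subsequence has length 5.

5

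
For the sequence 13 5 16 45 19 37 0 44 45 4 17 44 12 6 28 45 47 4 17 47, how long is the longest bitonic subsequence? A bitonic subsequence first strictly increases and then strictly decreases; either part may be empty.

One longest bitonic subsequence is 13, 16, 19, 37, 44, 45, 44, 12, 6, 4 (positions 1,3,5,6,8,9,12,13,14,18): it rises to 45 then falls. Length 10 is optimal.

10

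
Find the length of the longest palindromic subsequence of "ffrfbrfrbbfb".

One longest palindromic subsequence is fbrfrbf (positions 4,5,6,7,8,10,11); it reads the same forward and backward, and the interval DP gives dp[1][12] = 7.

7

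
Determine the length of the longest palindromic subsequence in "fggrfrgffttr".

7

One longest palindromic subsequence is fgrfrgf (positions 1,3,4,5,6,7,9); it reads the same forward and backward, and the interval DP gives dp[1][12] = 7.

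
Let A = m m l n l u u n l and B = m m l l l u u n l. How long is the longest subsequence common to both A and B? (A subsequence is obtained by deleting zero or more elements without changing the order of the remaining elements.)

Backtracking the LCS table gives one alignment: m (A1,B1) → m (A2,B2) → l (A3,B4) → l (A5,B5) → u (A6,B6) → u (A7,B7) → n (A8,B8) → l (A9,B9).
So the longest common subsequence has length 8.

8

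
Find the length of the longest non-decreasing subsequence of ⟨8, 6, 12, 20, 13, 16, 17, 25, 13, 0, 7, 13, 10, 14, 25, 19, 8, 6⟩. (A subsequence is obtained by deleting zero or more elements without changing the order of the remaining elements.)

7

Let dp[i] be the longest non-decreasing subsequence ending at position i. Then dp = [1, 1, 2, 3, 3, 4, 5, 6, 4, 1, 2, 5, 3, 6, 7, 7, 3, 2].
The maximum is 7; one witness is 8, 12, 13, 16, 17, 25, 25 at positions 1,3,5,6,7,8,15.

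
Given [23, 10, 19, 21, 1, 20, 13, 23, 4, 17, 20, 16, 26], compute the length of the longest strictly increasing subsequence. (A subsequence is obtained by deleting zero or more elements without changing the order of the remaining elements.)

Scanning left to right, the best length ending at each element is: 23→1, 10→1, 19→2, 21→3, 1→1, 20→3, 13→2, 23→4, 4→2, 17→3, 20→4, 16→3, 26→5.
So the longest increasing subsequence has length 5, e.g. 10, 19, 21, 23, 26.

5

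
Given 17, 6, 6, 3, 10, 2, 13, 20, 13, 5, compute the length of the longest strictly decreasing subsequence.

4

Let dp[i] be the longest decreasing subsequence ending at position i. Then dp = [1, 2, 2, 3, 2, 4, 2, 1, 2, 3].
The maximum is 4; one witness is 17, 6, 3, 2 at positions 1,2,4,6.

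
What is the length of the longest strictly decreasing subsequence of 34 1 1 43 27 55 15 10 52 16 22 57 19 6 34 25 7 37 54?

One longest decreasing subsequence is 34, 27, 15, 10, 6 (positions 1,5,7,8,14), of length 5; no longer one exists.

5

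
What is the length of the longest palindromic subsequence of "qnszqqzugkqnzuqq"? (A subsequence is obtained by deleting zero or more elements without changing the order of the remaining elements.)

8

One longest palindromic subsequence is qnzqqznq (positions 1,2,4,5,6,7,12,16); it reads the same forward and backward, and the interval DP gives dp[1][16] = 8.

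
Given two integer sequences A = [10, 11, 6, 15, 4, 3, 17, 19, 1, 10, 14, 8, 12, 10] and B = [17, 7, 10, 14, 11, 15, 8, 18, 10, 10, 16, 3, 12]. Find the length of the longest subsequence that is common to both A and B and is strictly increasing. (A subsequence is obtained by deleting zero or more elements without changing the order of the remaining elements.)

A longest common strictly increasing subsequence is 10, 11, 15 (length 3); it appears in order in both A and B, and no longer such subsequence exists.

3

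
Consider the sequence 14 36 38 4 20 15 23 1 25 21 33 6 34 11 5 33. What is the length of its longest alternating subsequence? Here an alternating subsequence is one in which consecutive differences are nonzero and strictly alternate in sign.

Track the best alternating length ending on an up-step vs a down-step at each position: up/down = 1/1, 2/1, 2/1, 1/3, 4/3, 4/5, 6/3, 1/7, 8/3, 8/9, 10/3, 8/11, 12/3, 12/13, 8/13, 14/13.
The maximum over both is 14; one such subsequence is 14, 36, 4, 20, 15, 23, 1, 25, 21, 33, 6, 34, 11, 33.

14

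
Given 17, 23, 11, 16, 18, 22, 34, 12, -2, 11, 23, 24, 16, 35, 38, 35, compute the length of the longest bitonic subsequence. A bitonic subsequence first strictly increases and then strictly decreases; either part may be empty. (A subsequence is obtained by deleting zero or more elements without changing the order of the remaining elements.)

One longest bitonic subsequence is 11, 16, 18, 22, 23, 24, 35, 38, 35 (positions 3,4,5,6,11,12,14,15,16): it rises to 38 then falls. Length 9 is optimal.

9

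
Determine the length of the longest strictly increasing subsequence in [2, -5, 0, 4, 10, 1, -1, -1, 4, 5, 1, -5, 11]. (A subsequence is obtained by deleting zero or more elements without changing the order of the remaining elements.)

One longest increasing subsequence is -5, 0, 1, 4, 5, 11 (positions 2,3,6,9,10,13), of length 6; no longer one exists.

6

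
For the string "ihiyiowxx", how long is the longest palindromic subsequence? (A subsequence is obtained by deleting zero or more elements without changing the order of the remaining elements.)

3

One longest palindromic subsequence is iyi (positions 3,4,5); it reads the same forward and backward, and the interval DP gives dp[1][9] = 3.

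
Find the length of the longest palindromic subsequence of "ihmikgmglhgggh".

7

One longest palindromic subsequence is hgggggh (positions 2,6,8,11,12,13,14); it reads the same forward and backward, and the interval DP gives dp[1][14] = 7.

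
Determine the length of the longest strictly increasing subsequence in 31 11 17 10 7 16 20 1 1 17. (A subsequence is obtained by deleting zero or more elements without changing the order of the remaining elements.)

3

Let dp[i] be the longest increasing subsequence ending at position i. Then dp = [1, 1, 2, 1, 1, 2, 3, 1, 1, 3].
The maximum is 3; one witness is 11, 17, 20 at positions 2,3,7.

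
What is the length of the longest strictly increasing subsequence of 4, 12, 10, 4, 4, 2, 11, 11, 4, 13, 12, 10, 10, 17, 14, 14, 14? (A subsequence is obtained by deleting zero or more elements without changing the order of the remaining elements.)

5

One longest increasing subsequence is 4, 10, 11, 13, 17 (positions 1,3,7,10,14), of length 5; no longer one exists.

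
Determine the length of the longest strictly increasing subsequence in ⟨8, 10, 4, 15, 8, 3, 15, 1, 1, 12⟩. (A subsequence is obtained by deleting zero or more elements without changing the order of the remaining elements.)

Let dp[i] be the longest increasing subsequence ending at position i. Then dp = [1, 2, 1, 3, 2, 1, 3, 1, 1, 3].
The maximum is 3; one witness is 8, 10, 15 at positions 1,2,4.

3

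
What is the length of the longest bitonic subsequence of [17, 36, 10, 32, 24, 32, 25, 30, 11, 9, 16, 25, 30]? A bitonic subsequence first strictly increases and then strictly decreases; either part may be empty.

Let inc[i] be the LIS ending at i and dec[i] the longest strictly decreasing subsequence starting at i. inc = [1, 2, 1, 2, 2, 3, 3, 4, 2, 1, 3, 4, 5], dec = [3, 5, 2, 4, 3, 4, 3, 3, 2, 1, 1, 1, 1].
max_i inc[i]+dec[i]−1 = 6, with one witness 17, 36, 32, 30, 11, 9.

6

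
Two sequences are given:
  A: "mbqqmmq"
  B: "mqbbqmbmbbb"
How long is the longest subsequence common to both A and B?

A longest common subsequence is mbqmm (length 5); the LCS DP confirms no longer common subsequence exists.

5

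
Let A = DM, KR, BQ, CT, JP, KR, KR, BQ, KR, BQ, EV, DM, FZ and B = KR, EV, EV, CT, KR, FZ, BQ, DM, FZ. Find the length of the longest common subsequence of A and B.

A longest common subsequence is KR, CT, KR, BQ, DM, FZ (length 6); the LCS DP confirms no longer common subsequence exists.

6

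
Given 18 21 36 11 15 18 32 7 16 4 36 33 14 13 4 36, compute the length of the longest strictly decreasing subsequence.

6

Scanning left to right, the best length ending at each element is: 18→1, 21→1, 36→1, 11→2, 15→2, 18→2, 32→2, 7→3, 16→3, 4→4, 36→1, 33→2, 14→4, 13→5, 4→6, 36→1.
So the longest decreasing subsequence has length 6, e.g. 21, 18, 16, 14, 13, 4.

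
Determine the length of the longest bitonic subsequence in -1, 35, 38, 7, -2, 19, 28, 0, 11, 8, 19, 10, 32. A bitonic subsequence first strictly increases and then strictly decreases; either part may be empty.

One longest bitonic subsequence is -1, 35, 38, 28, 19, 10 (positions 1,2,3,7,11,12): it rises to 38 then falls. Length 6 is optimal.

6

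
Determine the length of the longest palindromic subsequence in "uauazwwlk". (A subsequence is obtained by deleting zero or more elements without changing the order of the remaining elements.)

One longest palindromic subsequence is aua (positions 2,3,4); it reads the same forward and backward, and the interval DP gives dp[1][9] = 3.

3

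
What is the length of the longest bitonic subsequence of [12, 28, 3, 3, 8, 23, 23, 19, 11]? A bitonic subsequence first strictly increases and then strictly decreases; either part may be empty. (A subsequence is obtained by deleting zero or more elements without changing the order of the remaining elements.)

Let inc[i] be the LIS ending at i and dec[i] the longest strictly decreasing subsequence starting at i. inc = [1, 2, 1, 1, 2, 3, 3, 3, 3], dec = [2, 4, 1, 1, 1, 3, 3, 2, 1].
max_i inc[i]+dec[i]−1 = 5, with one witness 12, 28, 23, 19, 11.

5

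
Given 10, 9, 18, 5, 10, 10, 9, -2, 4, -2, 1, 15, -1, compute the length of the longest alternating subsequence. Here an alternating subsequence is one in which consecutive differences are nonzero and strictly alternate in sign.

A longest alternating subsequence is 10, 9, 18, 5, 10, -2, 4, -2, 1, -1 (positions 1,2,3,4,5,8,9,10,11,13); its 9 consecutive differences strictly alternate in sign, and length 10 is optimal.

10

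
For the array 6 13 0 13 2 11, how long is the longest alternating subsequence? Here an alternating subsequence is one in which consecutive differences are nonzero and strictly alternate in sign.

6

Track the best alternating length ending on an up-step vs a down-step at each position: up/down = 1/1, 2/1, 1/3, 4/1, 4/5, 6/5.
The maximum over both is 6; one such subsequence is 6, 13, 0, 13, 2, 11.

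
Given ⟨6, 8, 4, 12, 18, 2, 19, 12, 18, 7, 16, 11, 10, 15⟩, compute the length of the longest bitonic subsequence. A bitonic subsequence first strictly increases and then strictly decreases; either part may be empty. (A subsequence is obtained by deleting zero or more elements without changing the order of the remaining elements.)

Let inc[i] be the LIS ending at i and dec[i] the longest strictly decreasing subsequence starting at i. inc = [1, 2, 1, 3, 4, 1, 5, 3, 4, 2, 4, 3, 3, 4], dec = [3, 3, 2, 3, 4, 1, 5, 3, 4, 1, 3, 2, 1, 1].
max_i inc[i]+dec[i]−1 = 9, with one witness 6, 8, 12, 18, 19, 18, 16, 11, 10.

9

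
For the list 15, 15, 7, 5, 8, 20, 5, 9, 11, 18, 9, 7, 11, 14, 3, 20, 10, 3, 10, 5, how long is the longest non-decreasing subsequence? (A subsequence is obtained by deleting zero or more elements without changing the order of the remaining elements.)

Let dp[i] be the longest non-decreasing subsequence ending at position i. Then dp = [1, 2, 1, 1, 2, 3, 2, 3, 4, 5, 4, 3, 5, 6, 1, 7, 5, 2, 6, 3].
The maximum is 7; one witness is 7, 8, 9, 11, 11, 14, 20 at positions 3,5,8,9,13,14,16.

7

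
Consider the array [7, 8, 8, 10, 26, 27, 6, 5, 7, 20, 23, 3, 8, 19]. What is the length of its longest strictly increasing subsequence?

5

Let dp[i] be the longest increasing subsequence ending at position i. Then dp = [1, 2, 2, 3, 4, 5, 1, 1, 2, 4, 5, 1, 3, 4].
The maximum is 5; one witness is 7, 8, 10, 26, 27 at positions 1,2,4,5,6.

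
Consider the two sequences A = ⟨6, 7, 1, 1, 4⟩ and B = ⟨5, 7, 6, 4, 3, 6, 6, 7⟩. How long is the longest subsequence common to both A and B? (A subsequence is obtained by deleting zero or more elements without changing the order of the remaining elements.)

2

Backtracking the LCS table gives one alignment: 6 (A1,B7) → 7 (A2,B8).
So the longest common subsequence has length 2.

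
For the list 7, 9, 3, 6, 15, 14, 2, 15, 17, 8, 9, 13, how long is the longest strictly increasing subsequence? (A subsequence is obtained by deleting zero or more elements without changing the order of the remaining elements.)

5

Let dp[i] be the longest increasing subsequence ending at position i. Then dp = [1, 2, 1, 2, 3, 3, 1, 4, 5, 3, 4, 5].
The maximum is 5; one witness is 7, 9, 14, 15, 17 at positions 1,2,6,8,9.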